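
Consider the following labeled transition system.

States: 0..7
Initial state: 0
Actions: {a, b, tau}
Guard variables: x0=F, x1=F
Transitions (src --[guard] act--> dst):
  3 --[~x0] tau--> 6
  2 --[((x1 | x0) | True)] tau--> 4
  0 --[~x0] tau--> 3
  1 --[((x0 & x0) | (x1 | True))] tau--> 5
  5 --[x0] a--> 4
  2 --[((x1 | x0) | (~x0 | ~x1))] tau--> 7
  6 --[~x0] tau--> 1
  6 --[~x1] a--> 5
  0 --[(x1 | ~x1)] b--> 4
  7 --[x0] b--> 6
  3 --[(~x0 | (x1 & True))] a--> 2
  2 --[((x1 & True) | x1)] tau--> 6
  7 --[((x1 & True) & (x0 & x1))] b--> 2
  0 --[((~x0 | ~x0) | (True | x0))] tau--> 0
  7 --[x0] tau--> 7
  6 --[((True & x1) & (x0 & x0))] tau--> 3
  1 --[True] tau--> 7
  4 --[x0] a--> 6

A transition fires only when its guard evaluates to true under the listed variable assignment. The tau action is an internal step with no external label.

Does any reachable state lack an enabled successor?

Answer: DEADLOCK at state 4

Working:
Reachable = {0,1,2,3,4,5,6,7}
  0: b→4  tau→0  tau→3  [deg 3]
  1: tau→5  tau→7  [deg 2]
  2: tau→4  tau→7  [deg 2]
  3: a→2  tau→6  [deg 2]
  4: ∅  [deadlock]
  5: ∅  [deadlock]
  6: a→5  tau→1  [deg 2]
  7: ∅  [deadlock]
trace reaching 4: b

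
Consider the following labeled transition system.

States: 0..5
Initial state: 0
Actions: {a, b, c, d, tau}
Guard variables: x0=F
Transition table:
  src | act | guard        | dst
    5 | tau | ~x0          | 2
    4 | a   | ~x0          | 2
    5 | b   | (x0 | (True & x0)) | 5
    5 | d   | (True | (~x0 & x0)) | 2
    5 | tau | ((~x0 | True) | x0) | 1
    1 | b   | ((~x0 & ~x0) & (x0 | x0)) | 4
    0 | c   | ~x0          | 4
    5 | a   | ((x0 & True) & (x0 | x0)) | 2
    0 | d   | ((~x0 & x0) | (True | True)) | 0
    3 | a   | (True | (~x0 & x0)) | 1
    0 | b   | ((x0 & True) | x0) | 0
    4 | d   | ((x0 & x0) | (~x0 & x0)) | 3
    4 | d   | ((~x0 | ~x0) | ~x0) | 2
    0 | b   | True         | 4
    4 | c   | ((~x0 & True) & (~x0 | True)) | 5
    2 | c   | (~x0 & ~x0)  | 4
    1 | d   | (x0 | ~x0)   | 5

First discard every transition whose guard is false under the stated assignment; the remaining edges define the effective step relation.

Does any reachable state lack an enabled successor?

Reach set: {0,1,2,4,5}
  0: b→4  c→4  d→0  [3 out]
  1: d→5  [1 out]
  2: c→4  [1 out]
  4: a→2  c→5  d→2  [3 out]
  5: d→2  tau→1  tau→2  [3 out]

Answer: DEADLOCK-FREE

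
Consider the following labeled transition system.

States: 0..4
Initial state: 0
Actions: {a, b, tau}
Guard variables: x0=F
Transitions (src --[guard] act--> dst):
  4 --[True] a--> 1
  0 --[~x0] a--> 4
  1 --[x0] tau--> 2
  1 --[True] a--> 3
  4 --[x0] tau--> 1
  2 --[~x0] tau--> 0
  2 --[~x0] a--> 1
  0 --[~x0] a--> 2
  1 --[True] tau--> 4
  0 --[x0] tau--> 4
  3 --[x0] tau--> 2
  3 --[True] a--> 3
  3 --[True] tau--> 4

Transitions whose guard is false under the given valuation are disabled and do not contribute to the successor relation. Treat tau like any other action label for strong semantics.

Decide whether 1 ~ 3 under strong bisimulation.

Answer: BISIMILAR

Analysis:
Bisimulation quotient by refinement:
  P[0] = {{0,1,2,3,4}}
  P[1] = {{0,4},{1,2,3}}
  P[2] = {{0},{1,2,3},{4}}
  P[3] = {{0},{1,3},{2},{4}}
Fixed point at round 4; 4 class(es).
[1]={1,3}  [3]={1,3}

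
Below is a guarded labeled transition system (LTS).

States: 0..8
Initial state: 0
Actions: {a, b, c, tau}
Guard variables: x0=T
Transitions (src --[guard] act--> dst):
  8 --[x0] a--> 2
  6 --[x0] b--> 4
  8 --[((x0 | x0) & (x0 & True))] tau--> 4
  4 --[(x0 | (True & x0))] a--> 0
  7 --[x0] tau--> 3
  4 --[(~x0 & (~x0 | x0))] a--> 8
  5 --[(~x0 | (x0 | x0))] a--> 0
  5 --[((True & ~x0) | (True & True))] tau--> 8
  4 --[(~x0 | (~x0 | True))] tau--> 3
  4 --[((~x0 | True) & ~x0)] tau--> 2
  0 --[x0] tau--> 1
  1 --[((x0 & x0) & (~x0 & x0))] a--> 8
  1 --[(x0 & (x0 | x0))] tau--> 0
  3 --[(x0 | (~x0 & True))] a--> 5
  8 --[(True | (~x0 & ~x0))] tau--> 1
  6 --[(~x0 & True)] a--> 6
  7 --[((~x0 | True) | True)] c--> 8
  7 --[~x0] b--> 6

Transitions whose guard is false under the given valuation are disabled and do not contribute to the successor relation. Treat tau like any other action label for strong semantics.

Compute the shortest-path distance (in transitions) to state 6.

Breadth-first toward 6:
  Layer 0: {0}
  Layer 1: {1}
6 never appears.

Answer: UNREACHABLE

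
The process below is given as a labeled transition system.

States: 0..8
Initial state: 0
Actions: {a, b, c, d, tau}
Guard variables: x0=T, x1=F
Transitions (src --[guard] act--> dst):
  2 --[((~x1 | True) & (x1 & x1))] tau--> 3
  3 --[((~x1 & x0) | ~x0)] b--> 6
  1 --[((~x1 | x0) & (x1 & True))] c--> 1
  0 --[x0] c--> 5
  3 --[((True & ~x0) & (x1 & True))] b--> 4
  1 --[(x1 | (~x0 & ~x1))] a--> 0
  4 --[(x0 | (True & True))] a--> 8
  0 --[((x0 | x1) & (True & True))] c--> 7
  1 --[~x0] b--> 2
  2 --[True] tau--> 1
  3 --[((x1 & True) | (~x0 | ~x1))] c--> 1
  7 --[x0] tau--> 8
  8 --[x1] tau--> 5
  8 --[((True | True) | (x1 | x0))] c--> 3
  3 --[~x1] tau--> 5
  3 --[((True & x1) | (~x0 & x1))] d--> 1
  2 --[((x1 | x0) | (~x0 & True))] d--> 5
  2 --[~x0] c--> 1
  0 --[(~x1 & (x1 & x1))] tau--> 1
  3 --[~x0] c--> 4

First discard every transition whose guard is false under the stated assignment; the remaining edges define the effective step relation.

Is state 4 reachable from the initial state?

Guard filter leaves 10 enabled edge(s).
Layer 0: {0}
Layer 1: {5,7}  now seen {0,5,7}
Layer 2: {8}  now seen {0,5,7,8}
Layer 3: {3}  now seen {0,3,5,7,8}
Layer 4: {1,6}  now seen {0,1,3,5,6,7,8}
Reach set: {0,1,3,5,6,7,8}

Answer: UNREACHABLE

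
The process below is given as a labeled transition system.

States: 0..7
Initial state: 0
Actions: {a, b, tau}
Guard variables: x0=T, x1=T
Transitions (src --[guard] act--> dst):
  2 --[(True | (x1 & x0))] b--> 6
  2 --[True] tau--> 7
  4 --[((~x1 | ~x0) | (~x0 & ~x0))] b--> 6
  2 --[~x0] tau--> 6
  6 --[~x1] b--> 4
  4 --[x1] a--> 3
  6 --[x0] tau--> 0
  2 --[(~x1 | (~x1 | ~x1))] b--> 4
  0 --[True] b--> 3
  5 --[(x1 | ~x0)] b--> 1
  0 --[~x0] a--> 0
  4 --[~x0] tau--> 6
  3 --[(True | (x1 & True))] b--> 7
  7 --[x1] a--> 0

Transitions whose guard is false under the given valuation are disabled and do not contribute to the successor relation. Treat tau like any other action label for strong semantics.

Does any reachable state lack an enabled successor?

Answer: DEADLOCK-FREE

Trace:
Reachable = {0,3,7}
  0: b→3  [deg 1]
  3: b→7  [deg 1]
  7: a→0  [deg 1]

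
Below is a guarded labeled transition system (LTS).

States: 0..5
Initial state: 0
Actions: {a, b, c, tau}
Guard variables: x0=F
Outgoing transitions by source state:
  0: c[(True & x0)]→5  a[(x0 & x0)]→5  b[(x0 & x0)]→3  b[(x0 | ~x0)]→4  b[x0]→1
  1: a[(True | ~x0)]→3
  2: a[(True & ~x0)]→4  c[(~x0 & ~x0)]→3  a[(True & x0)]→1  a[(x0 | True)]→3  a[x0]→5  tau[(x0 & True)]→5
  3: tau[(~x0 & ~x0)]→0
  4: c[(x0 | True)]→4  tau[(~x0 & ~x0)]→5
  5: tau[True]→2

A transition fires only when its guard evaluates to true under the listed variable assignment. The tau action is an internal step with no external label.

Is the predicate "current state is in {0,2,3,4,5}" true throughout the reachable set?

Allowed set {0,2,3,4,5}
Reachable = {0,2,3,4,5}
  0: ok
  2: ok
  3: ok
  4: ok
  5: ok

Answer: INVARIANT HOLDS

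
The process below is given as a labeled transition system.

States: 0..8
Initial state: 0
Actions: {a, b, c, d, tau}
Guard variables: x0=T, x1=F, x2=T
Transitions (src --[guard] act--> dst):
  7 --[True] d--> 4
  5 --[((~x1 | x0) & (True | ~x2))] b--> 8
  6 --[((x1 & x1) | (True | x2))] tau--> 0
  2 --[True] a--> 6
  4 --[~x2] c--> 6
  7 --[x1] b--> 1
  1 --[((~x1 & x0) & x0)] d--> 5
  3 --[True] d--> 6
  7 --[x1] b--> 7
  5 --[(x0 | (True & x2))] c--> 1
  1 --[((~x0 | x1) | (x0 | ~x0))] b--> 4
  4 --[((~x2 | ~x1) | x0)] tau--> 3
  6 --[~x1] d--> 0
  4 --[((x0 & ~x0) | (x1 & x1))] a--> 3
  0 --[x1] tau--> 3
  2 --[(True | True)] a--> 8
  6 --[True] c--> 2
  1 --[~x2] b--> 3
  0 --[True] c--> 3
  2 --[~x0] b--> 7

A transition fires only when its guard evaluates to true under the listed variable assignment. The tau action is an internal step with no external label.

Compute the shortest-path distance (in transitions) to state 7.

Breadth-first toward 7:
  L0 = {0}
  L1 = {3}
  L2 = {6}
  L3 = {2}
  L4 = {8}
7 never appears.

Answer: UNREACHABLE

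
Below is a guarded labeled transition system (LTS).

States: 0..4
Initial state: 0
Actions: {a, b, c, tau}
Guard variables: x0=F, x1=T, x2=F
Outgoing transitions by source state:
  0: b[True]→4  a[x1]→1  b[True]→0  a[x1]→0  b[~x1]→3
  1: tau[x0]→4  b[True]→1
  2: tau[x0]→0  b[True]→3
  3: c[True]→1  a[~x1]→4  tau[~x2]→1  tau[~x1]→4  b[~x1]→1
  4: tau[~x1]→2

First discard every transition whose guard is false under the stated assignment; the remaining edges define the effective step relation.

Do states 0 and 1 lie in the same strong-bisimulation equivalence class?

Refine partition for ~:
  round 0: {{0,1,2,3,4}}
  round 1: {{0},{1,2},{3},{4}}
  round 2: {{0},{1},{2},{3},{4}}
stable after 3 split(s): 5 block(s)
class of 0: {0}; class of 1: {1}

Answer: NOT BISIMILAR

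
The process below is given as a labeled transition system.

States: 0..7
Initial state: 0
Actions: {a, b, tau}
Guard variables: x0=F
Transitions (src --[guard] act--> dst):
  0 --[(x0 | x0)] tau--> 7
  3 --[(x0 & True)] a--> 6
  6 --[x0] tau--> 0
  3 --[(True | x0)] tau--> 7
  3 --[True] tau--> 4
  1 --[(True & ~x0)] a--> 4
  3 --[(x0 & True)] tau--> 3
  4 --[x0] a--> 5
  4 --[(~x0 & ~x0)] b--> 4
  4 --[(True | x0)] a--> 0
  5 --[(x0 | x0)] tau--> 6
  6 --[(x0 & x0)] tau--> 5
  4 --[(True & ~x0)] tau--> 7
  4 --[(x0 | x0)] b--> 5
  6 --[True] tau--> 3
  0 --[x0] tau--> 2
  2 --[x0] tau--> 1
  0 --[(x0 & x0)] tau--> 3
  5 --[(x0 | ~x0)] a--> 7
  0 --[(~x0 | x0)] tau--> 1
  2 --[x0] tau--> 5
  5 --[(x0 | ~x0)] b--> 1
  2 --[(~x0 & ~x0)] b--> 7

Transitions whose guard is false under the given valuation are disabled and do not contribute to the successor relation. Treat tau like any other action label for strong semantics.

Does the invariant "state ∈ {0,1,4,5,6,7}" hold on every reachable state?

Answer: INVARIANT HOLDS

Analysis:
Inv-set: {0,1,4,5,6,7}
R = {0,1,4,7}
  0: ok
  1: ok
  4: ok
  7: ok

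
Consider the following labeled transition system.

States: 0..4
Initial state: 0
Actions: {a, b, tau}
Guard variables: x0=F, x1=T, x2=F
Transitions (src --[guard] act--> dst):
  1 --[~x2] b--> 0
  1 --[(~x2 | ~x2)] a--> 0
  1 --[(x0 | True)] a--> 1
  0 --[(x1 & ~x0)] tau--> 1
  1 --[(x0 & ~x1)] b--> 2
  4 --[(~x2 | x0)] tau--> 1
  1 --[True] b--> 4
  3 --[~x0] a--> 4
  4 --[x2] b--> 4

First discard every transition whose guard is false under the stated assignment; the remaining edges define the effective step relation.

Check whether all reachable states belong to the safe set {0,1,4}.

Answer: INVARIANT HOLDS

Trace:
Allowed set {0,1,4}
Reachable = {0,1,4}
  0: ok
  1: ok
  4: ok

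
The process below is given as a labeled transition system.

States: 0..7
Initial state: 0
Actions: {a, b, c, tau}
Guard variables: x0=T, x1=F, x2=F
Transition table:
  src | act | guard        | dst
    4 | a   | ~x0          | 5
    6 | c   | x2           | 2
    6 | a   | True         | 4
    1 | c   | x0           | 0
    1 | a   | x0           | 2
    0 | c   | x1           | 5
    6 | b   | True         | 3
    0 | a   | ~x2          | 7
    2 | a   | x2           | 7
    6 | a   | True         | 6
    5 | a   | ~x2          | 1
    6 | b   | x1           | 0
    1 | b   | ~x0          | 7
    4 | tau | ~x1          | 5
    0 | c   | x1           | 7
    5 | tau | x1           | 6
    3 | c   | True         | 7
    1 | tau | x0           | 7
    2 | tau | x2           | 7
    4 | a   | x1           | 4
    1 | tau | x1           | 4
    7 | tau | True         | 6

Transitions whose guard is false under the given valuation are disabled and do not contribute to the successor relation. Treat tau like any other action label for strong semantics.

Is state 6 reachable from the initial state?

Answer: REACHABLE

Working:
11 transition(s) survive guard evaluation.
depth 0: {0}
depth 1: {7}  total {0,7}
depth 2: {6}  total {0,6,7}
depth 3: {3,4}  total {0,3,4,6,7}
depth 4: {5}  total {0,3,4,5,6,7}
depth 5: {1}  total {0,1,3,4,5,6,7}
depth 6: {2}  total {0,1,2,3,4,5,6,7}
Reachable = {0,1,2,3,4,5,6,7}
trace reaching 6: a·tau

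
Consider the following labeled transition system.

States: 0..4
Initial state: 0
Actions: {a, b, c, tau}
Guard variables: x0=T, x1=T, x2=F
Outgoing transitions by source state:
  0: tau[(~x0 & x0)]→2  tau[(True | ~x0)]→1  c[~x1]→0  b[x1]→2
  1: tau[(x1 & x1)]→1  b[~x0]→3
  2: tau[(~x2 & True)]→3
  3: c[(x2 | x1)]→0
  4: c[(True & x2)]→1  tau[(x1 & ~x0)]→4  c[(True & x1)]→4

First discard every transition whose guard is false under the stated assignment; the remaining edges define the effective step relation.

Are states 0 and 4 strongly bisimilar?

Compute ~ classes (split until stable):
  P[0] = {{0,1,2,3,4}}
  P[1] = {{0},{1,2},{3,4}}
  P[2] = {{0},{1},{2},{3},{4}}
5 equivalence class(es) (converged in 3)
class of 0: {0}; class of 4: {4}

Answer: NOT BISIMILAR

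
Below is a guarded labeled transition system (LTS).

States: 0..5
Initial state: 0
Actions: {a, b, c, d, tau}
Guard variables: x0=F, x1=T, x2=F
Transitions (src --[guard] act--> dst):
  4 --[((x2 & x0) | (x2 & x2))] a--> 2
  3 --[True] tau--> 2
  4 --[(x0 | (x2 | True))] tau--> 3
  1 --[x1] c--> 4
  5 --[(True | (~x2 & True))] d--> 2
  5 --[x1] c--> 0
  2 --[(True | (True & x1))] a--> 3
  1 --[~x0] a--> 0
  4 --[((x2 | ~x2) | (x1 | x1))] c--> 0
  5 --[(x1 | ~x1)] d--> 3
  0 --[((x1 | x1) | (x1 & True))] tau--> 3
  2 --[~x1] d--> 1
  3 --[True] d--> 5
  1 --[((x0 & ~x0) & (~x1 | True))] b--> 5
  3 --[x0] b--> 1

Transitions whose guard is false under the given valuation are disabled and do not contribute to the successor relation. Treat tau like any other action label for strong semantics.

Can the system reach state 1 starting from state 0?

Answer: UNREACHABLE

Analysis:
Guard filter leaves 11 enabled edge(s).
Layer 0: {0}
Layer 1: {3}  cumulative {0,3}
Layer 2: {2,5}  cumulative {0,2,3,5}
R = {0,2,3,5}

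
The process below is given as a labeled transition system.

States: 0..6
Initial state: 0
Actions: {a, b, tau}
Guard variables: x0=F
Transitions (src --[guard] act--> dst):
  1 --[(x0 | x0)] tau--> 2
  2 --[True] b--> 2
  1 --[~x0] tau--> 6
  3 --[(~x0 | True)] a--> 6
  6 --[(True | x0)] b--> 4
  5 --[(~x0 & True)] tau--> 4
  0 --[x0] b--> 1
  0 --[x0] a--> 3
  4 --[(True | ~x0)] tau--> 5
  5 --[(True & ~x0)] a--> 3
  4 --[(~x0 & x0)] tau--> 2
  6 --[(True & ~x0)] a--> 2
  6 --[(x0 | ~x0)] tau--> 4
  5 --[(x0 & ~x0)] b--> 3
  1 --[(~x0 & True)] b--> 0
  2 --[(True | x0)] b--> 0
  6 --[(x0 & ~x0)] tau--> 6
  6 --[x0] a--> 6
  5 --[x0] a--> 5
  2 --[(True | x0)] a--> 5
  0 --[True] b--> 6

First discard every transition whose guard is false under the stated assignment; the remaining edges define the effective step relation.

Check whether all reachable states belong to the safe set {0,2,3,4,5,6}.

Allowed set {0,2,3,4,5,6}
Reachable = {0,2,3,4,5,6}
  0: ok
  2: ok
  3: ok
  4: ok
  5: ok
  6: ok

Answer: INVARIANT HOLDS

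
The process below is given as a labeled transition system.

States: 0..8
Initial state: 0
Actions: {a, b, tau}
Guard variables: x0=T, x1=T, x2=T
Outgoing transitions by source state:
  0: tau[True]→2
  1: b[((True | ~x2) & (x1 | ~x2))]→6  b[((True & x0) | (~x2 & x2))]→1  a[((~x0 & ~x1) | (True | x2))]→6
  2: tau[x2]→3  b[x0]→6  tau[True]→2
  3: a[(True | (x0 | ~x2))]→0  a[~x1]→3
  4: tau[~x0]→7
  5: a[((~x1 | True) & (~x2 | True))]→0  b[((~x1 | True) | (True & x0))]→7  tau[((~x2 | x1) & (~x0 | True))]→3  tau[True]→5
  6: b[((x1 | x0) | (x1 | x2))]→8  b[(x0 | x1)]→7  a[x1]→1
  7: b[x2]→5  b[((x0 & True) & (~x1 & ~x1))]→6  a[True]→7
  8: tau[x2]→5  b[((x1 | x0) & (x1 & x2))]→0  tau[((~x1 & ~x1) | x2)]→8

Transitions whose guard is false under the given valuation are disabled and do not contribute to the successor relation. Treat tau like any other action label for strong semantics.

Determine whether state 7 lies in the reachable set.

Answer: REACHABLE

Analysis:
Guard filter leaves 20 enabled edge(s).
Layer 0: {0}
Layer 1: {2}  total {0,2}
Layer 2: {3,6}  total {0,2,3,6}
Layer 3: {1,7,8}  total {0,1,2,3,6,7,8}
Layer 4: {5}  total {0,1,2,3,5,6,7,8}
R = {0,1,2,3,5,6,7,8}
trace reaching 7: tau·b·b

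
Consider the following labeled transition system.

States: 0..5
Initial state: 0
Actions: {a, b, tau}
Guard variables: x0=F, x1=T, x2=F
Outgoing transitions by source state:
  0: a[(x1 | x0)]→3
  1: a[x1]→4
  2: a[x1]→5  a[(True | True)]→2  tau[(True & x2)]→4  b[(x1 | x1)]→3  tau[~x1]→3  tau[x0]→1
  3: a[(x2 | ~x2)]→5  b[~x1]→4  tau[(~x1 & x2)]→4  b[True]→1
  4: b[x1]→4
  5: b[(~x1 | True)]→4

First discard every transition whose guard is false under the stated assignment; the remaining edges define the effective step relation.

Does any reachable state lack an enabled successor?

Reachable = {0,1,3,4,5}
  0: a→3  [1 exit(s)]
  1: a→4  [1 exit(s)]
  3: a→5  b→1  [2 exit(s)]
  4: b→4  [1 exit(s)]
  5: b→4  [1 exit(s)]

Answer: DEADLOCK-FREE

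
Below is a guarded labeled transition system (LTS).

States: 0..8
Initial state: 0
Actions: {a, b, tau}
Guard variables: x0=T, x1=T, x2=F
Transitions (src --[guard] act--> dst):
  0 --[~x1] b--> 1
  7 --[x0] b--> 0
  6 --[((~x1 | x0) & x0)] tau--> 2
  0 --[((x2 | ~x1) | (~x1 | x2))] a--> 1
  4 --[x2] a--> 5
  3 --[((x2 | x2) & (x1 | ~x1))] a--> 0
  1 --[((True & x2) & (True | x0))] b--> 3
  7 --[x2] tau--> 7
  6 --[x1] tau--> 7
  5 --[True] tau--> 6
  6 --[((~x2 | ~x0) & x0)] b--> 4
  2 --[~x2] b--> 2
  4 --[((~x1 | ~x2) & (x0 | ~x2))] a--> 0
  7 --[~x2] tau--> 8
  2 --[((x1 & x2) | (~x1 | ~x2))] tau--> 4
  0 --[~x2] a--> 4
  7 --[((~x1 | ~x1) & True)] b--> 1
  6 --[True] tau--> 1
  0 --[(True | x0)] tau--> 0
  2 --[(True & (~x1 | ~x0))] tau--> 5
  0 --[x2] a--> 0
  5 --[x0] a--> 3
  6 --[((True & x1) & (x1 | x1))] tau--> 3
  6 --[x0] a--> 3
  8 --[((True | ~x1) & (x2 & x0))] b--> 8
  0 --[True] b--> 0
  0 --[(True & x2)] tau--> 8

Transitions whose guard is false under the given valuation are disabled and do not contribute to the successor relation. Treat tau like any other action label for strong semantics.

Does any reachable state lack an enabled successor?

Reach set: {0,4}
  0: a→4  b→0  tau→0  [3 out]
  4: a→0  [1 out]

Answer: DEADLOCK-FREE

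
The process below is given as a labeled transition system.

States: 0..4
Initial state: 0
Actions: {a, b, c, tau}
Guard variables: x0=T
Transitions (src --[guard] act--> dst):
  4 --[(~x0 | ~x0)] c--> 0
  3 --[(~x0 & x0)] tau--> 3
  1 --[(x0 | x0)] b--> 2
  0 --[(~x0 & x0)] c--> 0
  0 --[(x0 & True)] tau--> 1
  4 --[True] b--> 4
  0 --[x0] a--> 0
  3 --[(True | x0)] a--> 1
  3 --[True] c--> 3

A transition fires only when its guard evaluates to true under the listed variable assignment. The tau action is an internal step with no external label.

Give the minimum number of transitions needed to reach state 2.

Answer: 2

Analysis:
Breadth-first toward 2:
  Layer 0: {0}
  Layer 1: {1}
  Layer 2: {2}
2 enters at depth 2; path tau·b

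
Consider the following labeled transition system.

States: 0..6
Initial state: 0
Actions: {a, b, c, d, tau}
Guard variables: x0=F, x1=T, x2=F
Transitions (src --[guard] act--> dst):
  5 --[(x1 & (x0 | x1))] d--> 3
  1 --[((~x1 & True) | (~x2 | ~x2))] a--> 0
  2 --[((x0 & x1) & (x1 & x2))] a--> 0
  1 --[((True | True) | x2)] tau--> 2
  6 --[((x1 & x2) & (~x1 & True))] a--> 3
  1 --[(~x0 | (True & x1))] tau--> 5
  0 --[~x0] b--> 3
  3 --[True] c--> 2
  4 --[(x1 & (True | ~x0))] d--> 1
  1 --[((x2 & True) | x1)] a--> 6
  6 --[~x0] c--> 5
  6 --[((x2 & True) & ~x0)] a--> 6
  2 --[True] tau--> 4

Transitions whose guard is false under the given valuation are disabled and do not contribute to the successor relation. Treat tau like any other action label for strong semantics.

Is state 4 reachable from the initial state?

Answer: REACHABLE

Analysis:
After dropping false guards: 10 live edges.
L0 = {0}
L1 = {3}  now seen {0,3}
L2 = {2}  now seen {0,2,3}
L3 = {4}  now seen {0,2,3,4}
L4 = {1}  now seen {0,1,2,3,4}
L5 = {5,6}  now seen {0,1,2,3,4,5,6}
Reach set: {0,1,2,3,4,5,6}
trace reaching 4: b·c·tau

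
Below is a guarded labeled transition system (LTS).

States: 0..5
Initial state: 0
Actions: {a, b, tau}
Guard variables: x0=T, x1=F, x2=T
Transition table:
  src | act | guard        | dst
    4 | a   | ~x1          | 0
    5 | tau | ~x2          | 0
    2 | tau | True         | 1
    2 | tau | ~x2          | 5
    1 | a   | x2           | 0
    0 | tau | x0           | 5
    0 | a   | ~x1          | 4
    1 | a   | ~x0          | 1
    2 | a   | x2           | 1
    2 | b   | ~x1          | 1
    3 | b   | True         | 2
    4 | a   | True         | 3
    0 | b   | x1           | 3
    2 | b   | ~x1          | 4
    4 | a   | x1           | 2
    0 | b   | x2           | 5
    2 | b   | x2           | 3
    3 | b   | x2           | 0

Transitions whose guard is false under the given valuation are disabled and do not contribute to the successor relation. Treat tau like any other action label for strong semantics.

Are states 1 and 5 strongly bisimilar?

Answer: NOT BISIMILAR

Analysis:
Bisimulation quotient by refinement:
  π0 = {{0,1,2,3,4,5}}
  π1 = {{0,2},{1,4},{3},{5}}
  π2 = {{0},{1},{2},{3},{4},{5}}
6 equivalence class(es) (converged in 3)
1∈{1}, 5∈{5}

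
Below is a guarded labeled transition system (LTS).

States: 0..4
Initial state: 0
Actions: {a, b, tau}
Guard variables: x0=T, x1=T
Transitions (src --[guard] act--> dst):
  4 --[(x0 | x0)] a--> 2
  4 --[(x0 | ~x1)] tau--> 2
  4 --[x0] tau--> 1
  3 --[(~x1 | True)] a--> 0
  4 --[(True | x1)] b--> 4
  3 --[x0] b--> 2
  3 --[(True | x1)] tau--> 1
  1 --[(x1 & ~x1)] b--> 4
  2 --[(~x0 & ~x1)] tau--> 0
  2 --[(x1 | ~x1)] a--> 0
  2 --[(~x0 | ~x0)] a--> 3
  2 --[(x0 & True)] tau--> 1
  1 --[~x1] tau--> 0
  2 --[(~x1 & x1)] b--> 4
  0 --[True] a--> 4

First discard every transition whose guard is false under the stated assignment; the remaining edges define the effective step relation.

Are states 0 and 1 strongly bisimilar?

Answer: NOT BISIMILAR

Trace:
Bisimulation quotient by refinement:
  π0 = {{0,1,2,3,4}}
  π1 = {{0},{1},{2},{3,4}}
  π2 = {{0},{1},{2},{3},{4}}
5 equivalence class(es) (converged in 3)
0∈{0}, 1∈{1}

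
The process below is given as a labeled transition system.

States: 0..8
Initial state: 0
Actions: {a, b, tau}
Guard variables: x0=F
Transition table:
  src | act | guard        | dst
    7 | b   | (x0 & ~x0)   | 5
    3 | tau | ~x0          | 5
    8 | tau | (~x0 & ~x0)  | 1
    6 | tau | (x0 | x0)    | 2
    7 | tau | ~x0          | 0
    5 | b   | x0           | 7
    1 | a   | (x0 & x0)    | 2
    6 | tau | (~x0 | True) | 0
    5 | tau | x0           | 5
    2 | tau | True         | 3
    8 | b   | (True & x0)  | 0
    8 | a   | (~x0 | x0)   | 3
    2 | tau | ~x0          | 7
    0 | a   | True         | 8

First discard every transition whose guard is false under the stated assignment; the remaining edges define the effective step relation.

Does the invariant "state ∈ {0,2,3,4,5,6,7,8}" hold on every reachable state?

Answer: INVARIANT VIOLATED at state 1

Trace:
Safe = {0,2,3,4,5,6,7,8}
Reachable = {0,1,3,5,8}
  0: ✓
  1: ✗ unsafe
  3: ✓
  5: ✓
  8: ✓
reach 1 via a·tau — violates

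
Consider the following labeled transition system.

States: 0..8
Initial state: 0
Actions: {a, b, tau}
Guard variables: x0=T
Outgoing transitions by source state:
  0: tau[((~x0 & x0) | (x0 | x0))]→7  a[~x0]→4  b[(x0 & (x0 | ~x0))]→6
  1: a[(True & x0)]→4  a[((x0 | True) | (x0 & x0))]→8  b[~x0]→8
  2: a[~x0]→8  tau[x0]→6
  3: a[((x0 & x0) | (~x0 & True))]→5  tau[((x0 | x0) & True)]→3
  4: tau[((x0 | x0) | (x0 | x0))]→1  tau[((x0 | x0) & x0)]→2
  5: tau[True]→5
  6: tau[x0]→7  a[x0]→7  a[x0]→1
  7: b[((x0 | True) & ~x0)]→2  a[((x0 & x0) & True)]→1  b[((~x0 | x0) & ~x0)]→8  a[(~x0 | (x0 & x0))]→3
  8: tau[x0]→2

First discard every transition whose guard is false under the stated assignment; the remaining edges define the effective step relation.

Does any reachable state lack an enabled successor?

Answer: DEADLOCK-FREE

Working:
Reachable = {0,1,2,3,4,5,6,7,8}
  0: b→6  tau→7  [2 exit(s)]
  1: a→4  a→8  [2 exit(s)]
  2: tau→6  [1 exit(s)]
  3: a→5  tau→3  [2 exit(s)]
  4: tau→1  tau→2  [2 exit(s)]
  5: tau→5  [1 exit(s)]
  6: a→1  a→7  tau→7  [3 exit(s)]
  7: a→1  a→3  [2 exit(s)]
  8: tau→2  [1 exit(s)]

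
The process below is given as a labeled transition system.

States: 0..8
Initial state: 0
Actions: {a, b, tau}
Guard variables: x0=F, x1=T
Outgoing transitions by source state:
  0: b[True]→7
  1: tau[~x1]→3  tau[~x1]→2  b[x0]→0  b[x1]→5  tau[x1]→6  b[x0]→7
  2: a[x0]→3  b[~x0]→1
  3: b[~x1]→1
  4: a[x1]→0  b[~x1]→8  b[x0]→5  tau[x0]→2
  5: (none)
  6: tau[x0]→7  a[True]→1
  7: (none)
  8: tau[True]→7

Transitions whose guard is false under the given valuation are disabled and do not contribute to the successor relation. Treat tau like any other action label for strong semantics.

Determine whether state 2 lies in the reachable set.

Answer: UNREACHABLE

Trace:
After dropping false guards: 7 live edges.
L0 = {0}
L1 = {7}  cumulative {0,7}
Reach set: {0,7}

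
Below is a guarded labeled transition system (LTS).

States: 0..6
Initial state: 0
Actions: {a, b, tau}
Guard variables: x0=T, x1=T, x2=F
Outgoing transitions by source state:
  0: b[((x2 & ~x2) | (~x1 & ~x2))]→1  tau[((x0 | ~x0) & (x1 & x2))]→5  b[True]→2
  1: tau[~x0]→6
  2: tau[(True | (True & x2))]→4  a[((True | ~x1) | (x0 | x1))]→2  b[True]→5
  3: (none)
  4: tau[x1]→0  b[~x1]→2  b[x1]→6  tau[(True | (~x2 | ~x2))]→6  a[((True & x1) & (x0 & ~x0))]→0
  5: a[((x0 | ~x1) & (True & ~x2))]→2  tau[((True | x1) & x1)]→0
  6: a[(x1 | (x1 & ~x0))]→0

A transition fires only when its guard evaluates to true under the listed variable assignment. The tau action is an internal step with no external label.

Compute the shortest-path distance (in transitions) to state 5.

BFS to 5:
  Layer 0: {0}
  Layer 1: {2}
  Layer 2: {4,5}
5 enters at depth 2; path b·b

Answer: 2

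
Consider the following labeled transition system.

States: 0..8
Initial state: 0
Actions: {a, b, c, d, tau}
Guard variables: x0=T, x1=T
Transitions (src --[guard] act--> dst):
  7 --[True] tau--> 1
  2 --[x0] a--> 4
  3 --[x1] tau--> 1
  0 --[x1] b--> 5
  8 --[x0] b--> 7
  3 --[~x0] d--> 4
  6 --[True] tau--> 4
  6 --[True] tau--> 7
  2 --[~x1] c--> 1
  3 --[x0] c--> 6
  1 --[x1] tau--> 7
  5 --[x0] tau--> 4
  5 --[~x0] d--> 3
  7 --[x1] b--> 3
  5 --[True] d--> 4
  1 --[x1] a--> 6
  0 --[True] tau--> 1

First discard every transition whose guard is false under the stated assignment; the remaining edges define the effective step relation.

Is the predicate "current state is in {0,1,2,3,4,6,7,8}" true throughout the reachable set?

Safe = {0,1,2,3,4,6,7,8}
R = {0,1,3,4,5,6,7}
  0: ✓
  1: ✓
  3: ✓
  4: ✓
  5: outside
  6: ✓
  7: ✓
counterexample path to 5: b

Answer: INVARIANT VIOLATED at state 5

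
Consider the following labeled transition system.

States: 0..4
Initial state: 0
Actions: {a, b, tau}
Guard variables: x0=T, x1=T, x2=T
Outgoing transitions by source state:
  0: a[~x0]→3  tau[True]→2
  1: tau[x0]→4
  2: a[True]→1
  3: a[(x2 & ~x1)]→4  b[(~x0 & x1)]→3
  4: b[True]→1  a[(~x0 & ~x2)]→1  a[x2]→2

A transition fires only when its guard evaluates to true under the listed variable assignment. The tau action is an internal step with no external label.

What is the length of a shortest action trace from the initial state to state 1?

Breadth-first toward 1:
  depth 0: {0}
  depth 1: {2}
  depth 2: {1}
depth(1)=2, e.g. tau·a

Answer: 2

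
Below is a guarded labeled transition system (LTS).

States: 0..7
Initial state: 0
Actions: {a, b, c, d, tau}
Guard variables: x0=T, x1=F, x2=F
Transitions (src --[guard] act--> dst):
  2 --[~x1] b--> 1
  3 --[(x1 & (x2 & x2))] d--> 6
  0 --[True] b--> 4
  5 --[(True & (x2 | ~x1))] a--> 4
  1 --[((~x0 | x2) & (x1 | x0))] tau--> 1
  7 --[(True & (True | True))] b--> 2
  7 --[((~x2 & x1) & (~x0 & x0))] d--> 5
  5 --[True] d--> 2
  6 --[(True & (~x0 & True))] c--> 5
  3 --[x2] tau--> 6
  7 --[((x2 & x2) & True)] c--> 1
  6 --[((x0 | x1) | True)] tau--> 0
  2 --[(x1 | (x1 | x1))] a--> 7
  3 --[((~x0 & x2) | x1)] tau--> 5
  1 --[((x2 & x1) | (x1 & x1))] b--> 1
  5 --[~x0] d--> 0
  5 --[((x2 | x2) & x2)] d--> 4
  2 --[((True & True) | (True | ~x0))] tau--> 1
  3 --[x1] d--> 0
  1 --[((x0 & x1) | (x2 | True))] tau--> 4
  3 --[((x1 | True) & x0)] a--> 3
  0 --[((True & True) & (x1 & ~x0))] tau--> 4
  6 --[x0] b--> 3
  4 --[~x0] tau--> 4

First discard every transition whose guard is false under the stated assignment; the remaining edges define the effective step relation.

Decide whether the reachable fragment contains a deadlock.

Answer: DEADLOCK at state 4

Trace:
R = {0,4}
  0: b→4  [1 exit(s)]
  4: ∅  [no exit]
witness 4: b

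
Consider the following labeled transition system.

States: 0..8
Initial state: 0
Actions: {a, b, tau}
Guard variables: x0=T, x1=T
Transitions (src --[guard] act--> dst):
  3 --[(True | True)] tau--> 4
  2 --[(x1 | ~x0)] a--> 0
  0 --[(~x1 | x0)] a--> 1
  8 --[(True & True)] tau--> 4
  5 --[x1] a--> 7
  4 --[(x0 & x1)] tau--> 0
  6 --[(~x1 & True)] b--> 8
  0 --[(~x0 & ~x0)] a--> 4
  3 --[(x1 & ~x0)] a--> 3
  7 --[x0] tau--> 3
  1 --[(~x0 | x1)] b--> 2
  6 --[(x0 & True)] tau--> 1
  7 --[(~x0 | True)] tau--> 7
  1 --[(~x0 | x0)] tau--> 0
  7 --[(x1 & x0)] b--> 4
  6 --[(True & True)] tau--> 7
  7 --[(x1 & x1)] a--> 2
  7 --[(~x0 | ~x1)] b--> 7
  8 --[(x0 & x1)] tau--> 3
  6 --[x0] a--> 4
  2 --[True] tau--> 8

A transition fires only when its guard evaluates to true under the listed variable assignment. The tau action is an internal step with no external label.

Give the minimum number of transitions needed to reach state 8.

BFS to 8:
  Layer 0: {0}
  Layer 1: {1}
  Layer 2: {2}
  Layer 3: {8}
depth(8)=3, e.g. a·b·tau

Answer: 3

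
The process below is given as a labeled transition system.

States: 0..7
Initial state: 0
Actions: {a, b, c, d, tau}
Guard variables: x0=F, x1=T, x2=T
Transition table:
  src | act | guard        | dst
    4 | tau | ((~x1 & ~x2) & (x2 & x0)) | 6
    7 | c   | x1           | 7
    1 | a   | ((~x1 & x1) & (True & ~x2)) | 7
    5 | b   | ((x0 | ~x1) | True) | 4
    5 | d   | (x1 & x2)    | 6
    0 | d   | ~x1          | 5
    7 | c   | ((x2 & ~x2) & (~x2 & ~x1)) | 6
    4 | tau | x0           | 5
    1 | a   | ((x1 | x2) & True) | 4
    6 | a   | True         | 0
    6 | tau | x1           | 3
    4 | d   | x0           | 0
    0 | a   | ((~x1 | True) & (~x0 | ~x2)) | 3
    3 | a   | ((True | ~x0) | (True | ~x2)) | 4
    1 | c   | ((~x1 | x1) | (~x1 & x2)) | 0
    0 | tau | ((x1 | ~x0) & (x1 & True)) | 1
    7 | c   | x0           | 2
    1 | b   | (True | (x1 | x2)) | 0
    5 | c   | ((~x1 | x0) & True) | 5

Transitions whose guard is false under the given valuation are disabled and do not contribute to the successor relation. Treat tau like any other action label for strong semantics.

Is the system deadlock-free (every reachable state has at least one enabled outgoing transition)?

Answer: DEADLOCK at state 4

Trace:
R = {0,1,3,4}
  0: a→3  tau→1  [2 exit(s)]
  1: a→4  b→0  c→0  [3 exit(s)]
  3: a→4  [1 exit(s)]
  4: ∅  [deadlock]
Path to 4: a·a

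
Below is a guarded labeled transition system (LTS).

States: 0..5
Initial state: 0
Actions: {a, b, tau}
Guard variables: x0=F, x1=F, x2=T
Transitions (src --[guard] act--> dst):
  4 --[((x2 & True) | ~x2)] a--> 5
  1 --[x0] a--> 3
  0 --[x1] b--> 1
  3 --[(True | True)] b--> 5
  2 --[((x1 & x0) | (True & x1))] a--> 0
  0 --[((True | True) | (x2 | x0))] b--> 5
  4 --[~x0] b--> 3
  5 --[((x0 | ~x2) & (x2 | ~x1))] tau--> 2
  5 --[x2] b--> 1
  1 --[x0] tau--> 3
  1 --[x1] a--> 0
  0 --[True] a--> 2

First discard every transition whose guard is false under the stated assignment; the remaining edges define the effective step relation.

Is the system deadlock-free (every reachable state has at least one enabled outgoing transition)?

Answer: DEADLOCK at state 1

Working:
R = {0,1,2,5}
  0: a→2  b→5  [2 exit(s)]
  1: ∅  [STUCK]
  2: ∅  [STUCK]
  5: b→1  [1 exit(s)]
Path to 1: b·b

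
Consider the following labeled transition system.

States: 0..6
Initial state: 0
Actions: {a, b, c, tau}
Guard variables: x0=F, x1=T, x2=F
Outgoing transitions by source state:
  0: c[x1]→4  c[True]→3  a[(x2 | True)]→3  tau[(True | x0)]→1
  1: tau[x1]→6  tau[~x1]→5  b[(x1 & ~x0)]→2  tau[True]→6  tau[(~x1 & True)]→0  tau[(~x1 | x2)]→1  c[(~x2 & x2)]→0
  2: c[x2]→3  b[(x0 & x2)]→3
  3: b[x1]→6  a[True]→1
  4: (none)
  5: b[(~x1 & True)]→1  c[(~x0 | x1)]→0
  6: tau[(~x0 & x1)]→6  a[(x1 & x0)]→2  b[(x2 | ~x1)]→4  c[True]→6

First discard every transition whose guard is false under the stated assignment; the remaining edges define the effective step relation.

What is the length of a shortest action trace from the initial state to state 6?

Answer: 2

Analysis:
Layered search for 6:
  L0 = {0}
  L1 = {1,3,4}
  L2 = {2,6}
6 enters at depth 2; path a·b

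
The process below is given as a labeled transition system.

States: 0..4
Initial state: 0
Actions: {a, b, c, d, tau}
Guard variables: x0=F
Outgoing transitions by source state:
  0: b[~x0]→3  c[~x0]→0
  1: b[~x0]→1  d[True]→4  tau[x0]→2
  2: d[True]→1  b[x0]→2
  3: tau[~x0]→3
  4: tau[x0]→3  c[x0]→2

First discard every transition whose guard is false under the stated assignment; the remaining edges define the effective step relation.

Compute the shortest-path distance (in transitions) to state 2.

Layered search for 2:
  depth 0: {0}
  depth 1: {3}
2 never appears.

Answer: UNREACHABLE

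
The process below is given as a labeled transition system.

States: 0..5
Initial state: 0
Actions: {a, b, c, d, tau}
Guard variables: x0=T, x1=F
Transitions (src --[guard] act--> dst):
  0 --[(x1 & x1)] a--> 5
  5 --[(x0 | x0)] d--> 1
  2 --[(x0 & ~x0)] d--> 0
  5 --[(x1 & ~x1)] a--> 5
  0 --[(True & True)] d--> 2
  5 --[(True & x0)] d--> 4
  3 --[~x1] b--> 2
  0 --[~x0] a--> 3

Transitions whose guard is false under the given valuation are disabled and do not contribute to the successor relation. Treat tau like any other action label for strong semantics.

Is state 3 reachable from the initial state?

4 transition(s) survive guard evaluation.
L0 = {0}
L1 = {2}  total {0,2}
Reach set: {0,2}

Answer: UNREACHABLE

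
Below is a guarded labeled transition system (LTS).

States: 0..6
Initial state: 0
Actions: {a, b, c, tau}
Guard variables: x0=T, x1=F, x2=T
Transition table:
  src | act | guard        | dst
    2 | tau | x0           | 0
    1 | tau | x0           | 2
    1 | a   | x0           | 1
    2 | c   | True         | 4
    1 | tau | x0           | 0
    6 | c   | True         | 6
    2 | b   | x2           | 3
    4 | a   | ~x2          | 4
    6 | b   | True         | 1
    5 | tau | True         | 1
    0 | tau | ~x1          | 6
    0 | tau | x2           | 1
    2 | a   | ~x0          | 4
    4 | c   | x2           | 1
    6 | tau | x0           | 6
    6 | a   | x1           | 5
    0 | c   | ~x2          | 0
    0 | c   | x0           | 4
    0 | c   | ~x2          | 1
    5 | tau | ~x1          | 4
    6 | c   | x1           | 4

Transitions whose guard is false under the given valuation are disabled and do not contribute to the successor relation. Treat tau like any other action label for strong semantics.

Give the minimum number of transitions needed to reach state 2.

Breadth-first toward 2:
  depth 0: {0}
  depth 1: {1,4,6}
  depth 2: {2}
2 enters at depth 2; path tau·tau

Answer: 2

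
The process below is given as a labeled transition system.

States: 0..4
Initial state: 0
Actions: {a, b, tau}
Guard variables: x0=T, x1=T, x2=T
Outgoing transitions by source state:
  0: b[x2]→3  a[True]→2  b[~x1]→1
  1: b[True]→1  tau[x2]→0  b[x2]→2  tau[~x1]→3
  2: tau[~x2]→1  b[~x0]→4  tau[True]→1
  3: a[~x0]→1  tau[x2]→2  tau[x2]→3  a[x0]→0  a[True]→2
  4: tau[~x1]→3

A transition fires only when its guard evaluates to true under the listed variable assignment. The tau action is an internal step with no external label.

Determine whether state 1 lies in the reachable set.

Answer: REACHABLE

Working:
10 transition(s) survive guard evaluation.
depth 0: {0}
depth 1: {2,3}  now seen {0,2,3}
depth 2: {1}  now seen {0,1,2,3}
Reach set: {0,1,2,3}
trace reaching 1: a·tau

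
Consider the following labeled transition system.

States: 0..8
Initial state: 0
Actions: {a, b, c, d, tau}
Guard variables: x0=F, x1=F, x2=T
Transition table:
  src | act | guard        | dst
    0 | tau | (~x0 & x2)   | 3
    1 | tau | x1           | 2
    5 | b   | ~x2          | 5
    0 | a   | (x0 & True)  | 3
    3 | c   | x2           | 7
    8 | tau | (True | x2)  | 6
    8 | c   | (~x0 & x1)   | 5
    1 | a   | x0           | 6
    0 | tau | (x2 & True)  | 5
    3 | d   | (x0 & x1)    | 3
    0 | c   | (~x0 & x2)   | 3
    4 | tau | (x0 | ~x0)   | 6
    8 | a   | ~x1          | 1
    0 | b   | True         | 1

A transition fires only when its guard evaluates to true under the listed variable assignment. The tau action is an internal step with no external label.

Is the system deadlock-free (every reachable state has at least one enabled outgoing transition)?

Answer: DEADLOCK at state 1

Working:
Reachable = {0,1,3,5,7}
  0: b→1  c→3  tau→3  tau→5  [deg 4]
  1: ∅  [no exit]
  3: c→7  [deg 1]
  5: ∅  [no exit]
  7: ∅  [no exit]
Path to 1: b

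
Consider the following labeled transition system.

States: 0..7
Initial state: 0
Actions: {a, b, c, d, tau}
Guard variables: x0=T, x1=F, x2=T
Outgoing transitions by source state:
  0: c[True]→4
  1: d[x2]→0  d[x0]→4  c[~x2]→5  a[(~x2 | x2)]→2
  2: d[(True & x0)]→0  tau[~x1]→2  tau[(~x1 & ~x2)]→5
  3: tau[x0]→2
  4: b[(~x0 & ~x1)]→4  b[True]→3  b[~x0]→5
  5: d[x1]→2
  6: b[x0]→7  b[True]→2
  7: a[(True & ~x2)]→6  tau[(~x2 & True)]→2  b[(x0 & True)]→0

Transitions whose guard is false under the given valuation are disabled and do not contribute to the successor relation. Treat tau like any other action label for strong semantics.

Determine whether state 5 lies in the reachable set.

Guard filter leaves 11 enabled edge(s).
depth 0: {0}
depth 1: {4}  cumulative {0,4}
depth 2: {3}  cumulative {0,3,4}
depth 3: {2}  cumulative {0,2,3,4}
R = {0,2,3,4}

Answer: UNREACHABLE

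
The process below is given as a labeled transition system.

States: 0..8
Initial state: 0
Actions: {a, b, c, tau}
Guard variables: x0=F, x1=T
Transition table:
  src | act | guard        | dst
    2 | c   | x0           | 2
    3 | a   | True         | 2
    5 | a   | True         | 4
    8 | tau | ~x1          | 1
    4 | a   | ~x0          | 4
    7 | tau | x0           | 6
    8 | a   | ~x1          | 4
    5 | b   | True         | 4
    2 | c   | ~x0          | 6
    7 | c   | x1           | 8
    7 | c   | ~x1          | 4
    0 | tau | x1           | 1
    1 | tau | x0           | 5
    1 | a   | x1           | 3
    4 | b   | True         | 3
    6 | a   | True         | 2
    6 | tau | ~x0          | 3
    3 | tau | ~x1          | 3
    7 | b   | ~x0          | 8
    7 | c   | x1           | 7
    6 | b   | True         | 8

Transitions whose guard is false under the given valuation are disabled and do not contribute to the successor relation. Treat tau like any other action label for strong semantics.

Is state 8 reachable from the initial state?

Answer: REACHABLE

Working:
Guard filter leaves 14 enabled edge(s).
depth 0: {0}
depth 1: {1}  cumulative {0,1}
depth 2: {3}  cumulative {0,1,3}
depth 3: {2}  cumulative {0,1,2,3}
depth 4: {6}  cumulative {0,1,2,3,6}
depth 5: {8}  cumulative {0,1,2,3,6,8}
Reach set: {0,1,2,3,6,8}
witness 8: tau·a·a·c·b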